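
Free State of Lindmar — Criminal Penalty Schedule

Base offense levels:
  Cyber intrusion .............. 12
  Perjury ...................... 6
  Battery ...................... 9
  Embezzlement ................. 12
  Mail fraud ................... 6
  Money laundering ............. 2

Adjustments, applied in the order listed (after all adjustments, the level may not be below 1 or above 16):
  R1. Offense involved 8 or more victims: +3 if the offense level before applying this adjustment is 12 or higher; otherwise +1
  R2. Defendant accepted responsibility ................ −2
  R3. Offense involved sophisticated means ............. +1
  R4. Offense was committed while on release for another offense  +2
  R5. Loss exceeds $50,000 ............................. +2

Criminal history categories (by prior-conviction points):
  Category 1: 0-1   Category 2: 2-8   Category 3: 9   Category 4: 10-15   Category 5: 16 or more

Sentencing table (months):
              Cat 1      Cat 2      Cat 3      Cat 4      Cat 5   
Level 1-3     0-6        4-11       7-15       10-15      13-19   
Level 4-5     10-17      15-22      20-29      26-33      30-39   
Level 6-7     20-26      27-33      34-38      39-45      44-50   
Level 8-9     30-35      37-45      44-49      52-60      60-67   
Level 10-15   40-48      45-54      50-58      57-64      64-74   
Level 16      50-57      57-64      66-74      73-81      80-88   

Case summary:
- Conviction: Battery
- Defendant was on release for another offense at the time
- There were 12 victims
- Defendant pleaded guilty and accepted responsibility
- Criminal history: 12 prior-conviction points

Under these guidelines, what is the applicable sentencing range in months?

Base offense level for battery: 9.
R1 applies (level before this adjustment is 9 < 12, so +1): 9 + 1 = 10.
R2 applies: 10 − 2 = 8.
R4 applies: 8 + 2 = 10.
R5 does not apply.
Final offense level: 10.
Criminal history: 12 prior points → Category 4 (10-15).
Level 10 falls in the 10-15 band.
Grid: Level 10-15 × Category 4 = 57-64 months.

57-64 months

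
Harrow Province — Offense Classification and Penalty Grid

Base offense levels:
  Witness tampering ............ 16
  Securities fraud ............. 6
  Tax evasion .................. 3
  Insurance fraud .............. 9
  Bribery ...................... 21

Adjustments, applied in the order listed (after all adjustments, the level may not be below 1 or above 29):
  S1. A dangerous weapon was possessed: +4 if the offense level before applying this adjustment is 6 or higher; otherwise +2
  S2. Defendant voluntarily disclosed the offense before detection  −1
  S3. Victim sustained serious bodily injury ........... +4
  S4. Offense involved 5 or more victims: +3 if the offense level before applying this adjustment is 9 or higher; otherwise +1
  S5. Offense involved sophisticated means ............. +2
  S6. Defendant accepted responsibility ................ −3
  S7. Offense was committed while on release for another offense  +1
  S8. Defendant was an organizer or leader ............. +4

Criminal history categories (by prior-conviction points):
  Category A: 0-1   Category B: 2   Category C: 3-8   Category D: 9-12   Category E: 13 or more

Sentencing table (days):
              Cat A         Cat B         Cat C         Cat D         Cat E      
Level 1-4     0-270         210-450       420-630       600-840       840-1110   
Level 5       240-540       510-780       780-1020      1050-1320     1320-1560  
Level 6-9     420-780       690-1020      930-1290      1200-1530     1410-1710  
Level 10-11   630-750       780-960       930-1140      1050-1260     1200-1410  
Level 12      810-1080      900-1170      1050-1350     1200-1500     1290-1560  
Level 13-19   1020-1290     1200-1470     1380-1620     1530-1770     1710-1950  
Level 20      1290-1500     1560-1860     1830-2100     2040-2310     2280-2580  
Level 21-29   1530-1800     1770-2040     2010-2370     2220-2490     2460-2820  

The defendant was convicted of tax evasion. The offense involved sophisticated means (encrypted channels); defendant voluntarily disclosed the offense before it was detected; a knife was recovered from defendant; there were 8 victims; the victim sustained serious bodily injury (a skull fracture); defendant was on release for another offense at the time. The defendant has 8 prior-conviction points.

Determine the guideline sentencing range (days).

1050-1350 days

Base offense level for tax evasion: 3.
S1 applies (level before this adjustment is 3 < 6, so +2): 3 + 2 = 5.
S2 applies: 5 − 1 = 4.
S3 applies: 4 + 4 = 8.
S4 applies (level before this adjustment is 8 < 9, so +1): 8 + 1 = 9.
S5 applies: 9 + 2 = 11.
S7 applies: 11 + 1 = 12.
Final offense level: 12.
Criminal history: 8 prior points → Category C (3-8).
Level 12 falls in the 12 band.
Grid: Level 12 × Category C = 1050-1350 days.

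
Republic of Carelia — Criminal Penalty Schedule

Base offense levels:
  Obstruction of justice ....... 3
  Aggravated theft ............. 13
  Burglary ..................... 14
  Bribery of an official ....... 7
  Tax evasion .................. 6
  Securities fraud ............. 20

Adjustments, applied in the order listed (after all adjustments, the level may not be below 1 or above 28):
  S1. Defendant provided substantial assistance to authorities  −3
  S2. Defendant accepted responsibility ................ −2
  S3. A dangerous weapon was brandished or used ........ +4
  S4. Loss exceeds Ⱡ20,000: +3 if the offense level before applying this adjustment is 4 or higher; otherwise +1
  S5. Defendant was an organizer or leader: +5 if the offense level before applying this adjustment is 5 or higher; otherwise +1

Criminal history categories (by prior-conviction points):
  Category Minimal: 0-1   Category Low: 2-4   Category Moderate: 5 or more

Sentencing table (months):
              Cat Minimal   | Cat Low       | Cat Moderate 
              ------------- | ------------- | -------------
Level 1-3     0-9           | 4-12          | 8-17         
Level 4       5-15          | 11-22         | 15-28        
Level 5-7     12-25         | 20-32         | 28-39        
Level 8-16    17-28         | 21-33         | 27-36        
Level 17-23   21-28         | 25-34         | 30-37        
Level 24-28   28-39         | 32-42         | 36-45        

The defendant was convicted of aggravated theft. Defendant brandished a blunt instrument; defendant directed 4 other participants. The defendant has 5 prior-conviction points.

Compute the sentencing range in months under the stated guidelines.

30-37 months

Base offense level for aggravated theft: 13.
S1 does not apply.
S3 applies: 13 + 4 = 17.
S5 applies (level before this adjustment is 17 ≥ 5, so +5): 17 + 5 = 22.
Final offense level: 22.
Criminal history: 5 prior points → Category Moderate (5+).
Level 22 falls in the 17-23 band.
Grid: Level 17-23 × Category Moderate = 30-37 months.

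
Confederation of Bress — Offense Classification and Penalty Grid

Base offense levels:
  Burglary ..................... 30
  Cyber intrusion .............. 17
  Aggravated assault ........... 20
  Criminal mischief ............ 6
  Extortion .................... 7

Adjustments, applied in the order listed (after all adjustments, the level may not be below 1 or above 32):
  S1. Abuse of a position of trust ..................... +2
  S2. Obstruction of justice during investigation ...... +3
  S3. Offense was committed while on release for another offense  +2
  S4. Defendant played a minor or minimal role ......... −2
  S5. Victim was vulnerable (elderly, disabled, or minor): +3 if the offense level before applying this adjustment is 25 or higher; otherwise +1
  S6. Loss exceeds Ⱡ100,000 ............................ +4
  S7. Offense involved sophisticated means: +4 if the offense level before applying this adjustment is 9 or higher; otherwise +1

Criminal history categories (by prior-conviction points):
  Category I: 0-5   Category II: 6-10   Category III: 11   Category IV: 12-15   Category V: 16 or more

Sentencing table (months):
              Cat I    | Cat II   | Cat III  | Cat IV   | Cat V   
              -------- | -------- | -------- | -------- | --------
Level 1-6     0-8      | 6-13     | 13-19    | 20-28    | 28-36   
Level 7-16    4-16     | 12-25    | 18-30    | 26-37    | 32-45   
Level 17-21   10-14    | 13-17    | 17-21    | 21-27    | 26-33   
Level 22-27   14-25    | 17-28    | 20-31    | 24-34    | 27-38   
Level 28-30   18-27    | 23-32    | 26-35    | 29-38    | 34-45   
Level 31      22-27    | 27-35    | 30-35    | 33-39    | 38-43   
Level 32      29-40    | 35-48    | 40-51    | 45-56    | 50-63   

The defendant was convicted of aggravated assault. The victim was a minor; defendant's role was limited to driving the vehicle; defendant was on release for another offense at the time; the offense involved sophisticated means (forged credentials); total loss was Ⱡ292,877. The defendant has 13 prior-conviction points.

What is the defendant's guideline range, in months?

29-38 months

Base offense level for aggravated assault: 20.
S3 applies: 20 + 2 = 22.
S4 applies: 22 − 2 = 20.
S5 applies (level before this adjustment is 20 < 25, so +1): 20 + 1 = 21.
S6 applies: 21 + 4 = 25.
S7 applies (level before this adjustment is 25 ≥ 9, so +4): 25 + 4 = 29.
Final offense level: 29.
Criminal history: 13 prior points → Category IV (12-15).
Level 29 falls in the 28-30 band.
Grid: Level 28-30 × Category IV = 29-38 months.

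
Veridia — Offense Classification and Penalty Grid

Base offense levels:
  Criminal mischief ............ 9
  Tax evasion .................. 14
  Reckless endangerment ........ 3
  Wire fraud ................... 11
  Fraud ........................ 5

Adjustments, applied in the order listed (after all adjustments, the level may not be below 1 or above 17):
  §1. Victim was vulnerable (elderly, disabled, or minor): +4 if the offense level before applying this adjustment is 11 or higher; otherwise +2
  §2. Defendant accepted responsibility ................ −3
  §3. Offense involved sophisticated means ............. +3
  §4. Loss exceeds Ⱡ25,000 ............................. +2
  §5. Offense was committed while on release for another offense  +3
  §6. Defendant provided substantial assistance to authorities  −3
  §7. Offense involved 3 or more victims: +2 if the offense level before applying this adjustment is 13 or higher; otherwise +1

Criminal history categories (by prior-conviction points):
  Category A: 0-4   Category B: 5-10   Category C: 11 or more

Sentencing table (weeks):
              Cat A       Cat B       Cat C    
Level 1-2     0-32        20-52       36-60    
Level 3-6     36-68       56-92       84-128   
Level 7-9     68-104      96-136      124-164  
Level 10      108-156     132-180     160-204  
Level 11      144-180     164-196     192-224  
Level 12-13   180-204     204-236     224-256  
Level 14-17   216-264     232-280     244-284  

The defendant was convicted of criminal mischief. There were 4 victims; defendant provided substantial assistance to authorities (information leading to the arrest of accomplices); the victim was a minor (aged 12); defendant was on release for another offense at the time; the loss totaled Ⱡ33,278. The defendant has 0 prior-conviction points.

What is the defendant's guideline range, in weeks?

216-264 weeks

Base offense level for criminal mischief: 9.
§1 applies (level before this adjustment is 9 < 11, so +2): 9 + 2 = 11.
§3 does not apply.
§4 applies: 11 + 2 = 13.
§5 applies: 13 + 3 = 16.
§6 applies: 16 − 3 = 13.
§7 applies (level before this adjustment is 13 ≥ 13, so +2): 13 + 2 = 15.
Final offense level: 15.
Criminal history: 0 prior points → Category A (0-4).
Level 15 falls in the 14-17 band.
Grid: Level 14-17 × Category A = 216-264 weeks.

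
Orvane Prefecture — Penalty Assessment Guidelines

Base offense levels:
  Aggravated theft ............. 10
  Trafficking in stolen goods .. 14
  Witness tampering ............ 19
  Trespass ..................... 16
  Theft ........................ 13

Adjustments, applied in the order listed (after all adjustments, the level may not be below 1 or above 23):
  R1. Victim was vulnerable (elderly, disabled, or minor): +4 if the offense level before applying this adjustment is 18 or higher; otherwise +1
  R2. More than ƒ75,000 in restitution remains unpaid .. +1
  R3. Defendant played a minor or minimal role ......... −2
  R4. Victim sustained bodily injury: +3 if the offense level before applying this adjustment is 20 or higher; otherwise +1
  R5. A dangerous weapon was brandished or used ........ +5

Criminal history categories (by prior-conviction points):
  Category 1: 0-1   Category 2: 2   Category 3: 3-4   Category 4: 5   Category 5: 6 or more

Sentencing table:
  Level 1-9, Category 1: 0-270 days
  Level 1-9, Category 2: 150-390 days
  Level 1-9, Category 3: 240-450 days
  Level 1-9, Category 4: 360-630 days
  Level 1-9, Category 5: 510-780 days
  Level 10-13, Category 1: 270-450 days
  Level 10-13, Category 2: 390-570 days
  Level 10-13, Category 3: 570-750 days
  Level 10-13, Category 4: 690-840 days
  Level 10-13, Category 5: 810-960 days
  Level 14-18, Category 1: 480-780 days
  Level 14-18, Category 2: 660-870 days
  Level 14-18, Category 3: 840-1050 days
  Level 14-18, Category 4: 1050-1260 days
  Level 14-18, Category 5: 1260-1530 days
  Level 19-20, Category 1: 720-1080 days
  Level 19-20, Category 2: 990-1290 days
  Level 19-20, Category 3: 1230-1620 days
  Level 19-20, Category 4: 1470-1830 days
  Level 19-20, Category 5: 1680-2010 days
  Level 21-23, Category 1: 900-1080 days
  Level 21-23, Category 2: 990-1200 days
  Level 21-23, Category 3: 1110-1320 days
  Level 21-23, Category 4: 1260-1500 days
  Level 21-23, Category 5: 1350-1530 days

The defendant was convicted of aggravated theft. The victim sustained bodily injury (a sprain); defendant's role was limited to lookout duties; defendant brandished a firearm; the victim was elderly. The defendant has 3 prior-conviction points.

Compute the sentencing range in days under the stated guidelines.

840-1050 days

Base offense level for aggravated theft: 10.
R1 applies (level before this adjustment is 10 < 18, so +1): 10 + 1 = 11.
R3 applies: 11 − 2 = 9.
R4 applies (level before this adjustment is 9 < 20, so +1): 9 + 1 = 10.
R5 applies: 10 + 5 = 15.
Final offense level: 15.
Criminal history: 3 prior points → Category 3 (3-4).
Level 15 falls in the 14-18 band.
Grid: Level 14-18 × Category 3 = 840-1050 days.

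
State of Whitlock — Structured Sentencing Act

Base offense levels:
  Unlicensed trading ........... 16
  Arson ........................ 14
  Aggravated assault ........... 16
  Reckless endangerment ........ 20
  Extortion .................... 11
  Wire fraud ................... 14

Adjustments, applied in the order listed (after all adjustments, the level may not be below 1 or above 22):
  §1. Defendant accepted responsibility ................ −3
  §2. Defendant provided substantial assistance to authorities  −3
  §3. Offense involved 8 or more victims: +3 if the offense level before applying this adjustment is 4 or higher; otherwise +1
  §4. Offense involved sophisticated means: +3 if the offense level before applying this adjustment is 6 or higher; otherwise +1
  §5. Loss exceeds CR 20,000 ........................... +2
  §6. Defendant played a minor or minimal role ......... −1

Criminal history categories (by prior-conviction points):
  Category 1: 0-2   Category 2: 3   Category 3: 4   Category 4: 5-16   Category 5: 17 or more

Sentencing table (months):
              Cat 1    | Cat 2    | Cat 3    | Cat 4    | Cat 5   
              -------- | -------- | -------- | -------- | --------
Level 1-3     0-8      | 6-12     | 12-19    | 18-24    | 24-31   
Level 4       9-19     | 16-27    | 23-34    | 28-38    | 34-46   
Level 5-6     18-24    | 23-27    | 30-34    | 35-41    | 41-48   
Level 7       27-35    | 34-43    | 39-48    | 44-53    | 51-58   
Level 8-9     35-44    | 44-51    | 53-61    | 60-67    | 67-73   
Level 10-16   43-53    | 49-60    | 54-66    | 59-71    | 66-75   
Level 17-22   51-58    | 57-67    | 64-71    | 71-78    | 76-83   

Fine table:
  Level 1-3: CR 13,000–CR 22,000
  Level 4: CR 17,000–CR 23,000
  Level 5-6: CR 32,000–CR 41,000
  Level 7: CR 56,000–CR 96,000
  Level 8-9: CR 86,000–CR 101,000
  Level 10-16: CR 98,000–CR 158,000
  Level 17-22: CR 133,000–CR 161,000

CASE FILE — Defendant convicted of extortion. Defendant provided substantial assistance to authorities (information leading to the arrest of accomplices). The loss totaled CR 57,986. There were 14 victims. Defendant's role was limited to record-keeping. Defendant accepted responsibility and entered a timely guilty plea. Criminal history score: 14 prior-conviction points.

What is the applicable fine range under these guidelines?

CR 86,000–CR 101,000

Base offense level for extortion: 11.
§1 applies: 11 − 3 = 8.
§2 applies: 8 − 3 = 5.
§3 applies (level before this adjustment is 5 ≥ 4, so +3): 5 + 3 = 8.
§5 applies: 8 + 2 = 10.
§6 applies: 10 − 1 = 9.
Final offense level: 9.
Level 9 falls in the 8-9 band.
Fine table: Level 8-9 → CR 86,000–CR 101,000.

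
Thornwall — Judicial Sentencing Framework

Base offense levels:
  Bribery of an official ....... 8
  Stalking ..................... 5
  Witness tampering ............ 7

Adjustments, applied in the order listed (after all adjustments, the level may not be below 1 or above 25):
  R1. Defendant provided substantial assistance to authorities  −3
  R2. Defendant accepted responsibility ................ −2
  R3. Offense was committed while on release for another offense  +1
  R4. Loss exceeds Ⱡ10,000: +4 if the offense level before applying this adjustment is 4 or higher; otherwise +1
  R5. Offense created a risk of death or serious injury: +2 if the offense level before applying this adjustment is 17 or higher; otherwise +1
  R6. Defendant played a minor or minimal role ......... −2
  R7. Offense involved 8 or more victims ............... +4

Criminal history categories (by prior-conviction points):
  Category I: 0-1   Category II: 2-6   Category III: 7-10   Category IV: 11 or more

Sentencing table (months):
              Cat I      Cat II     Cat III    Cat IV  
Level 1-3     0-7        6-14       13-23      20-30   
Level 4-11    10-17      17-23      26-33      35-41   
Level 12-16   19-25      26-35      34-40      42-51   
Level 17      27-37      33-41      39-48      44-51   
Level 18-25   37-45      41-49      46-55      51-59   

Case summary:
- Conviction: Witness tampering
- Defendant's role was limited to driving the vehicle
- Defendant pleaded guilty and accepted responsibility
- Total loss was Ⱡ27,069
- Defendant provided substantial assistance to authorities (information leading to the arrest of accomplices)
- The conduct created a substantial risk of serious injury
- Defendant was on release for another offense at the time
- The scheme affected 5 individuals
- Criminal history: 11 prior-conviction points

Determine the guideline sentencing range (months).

Base offense level for witness tampering: 7.
R1 applies: 7 − 3 = 4.
R2 applies: 4 − 2 = 2.
R3 applies: 2 + 1 = 3.
R4 applies (level before this adjustment is 3 < 4, so +1): 3 + 1 = 4.
R5 applies (level before this adjustment is 4 < 17, so +1): 4 + 1 = 5.
R6 applies: 5 − 2 = 3.
R7 does not apply.
Final offense level: 3.
Criminal history: 11 prior points → Category IV (11+).
Level 3 falls in the 1-3 band.
Grid: Level 1-3 × Category IV = 20-30 months.

20-30 months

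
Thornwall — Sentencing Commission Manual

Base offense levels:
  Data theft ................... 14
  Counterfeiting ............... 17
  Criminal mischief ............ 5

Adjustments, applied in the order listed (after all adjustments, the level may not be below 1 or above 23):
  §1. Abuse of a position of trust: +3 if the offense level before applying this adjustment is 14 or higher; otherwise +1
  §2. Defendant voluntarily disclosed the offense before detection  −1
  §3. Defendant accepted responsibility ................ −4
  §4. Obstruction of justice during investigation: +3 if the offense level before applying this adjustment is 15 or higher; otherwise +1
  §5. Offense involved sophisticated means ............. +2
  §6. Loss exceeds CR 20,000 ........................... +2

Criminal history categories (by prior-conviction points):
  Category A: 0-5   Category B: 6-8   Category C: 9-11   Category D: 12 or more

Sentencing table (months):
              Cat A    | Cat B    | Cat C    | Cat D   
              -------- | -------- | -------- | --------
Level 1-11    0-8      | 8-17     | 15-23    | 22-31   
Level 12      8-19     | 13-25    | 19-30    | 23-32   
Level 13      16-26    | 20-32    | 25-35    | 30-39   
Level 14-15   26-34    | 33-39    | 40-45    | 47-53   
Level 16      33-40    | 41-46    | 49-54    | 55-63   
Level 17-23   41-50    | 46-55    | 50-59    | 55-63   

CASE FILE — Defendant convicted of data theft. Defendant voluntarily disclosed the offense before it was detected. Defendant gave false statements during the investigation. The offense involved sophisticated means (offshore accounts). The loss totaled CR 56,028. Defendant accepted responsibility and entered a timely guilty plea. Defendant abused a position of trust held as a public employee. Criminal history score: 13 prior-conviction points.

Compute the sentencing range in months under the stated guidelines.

Base offense level for data theft: 14.
§1 applies (level before this adjustment is 14 ≥ 14, so +3): 14 + 3 = 17.
§2 applies: 17 − 1 = 16.
§3 applies: 16 − 4 = 12.
§4 applies (level before this adjustment is 12 < 15, so +1): 12 + 1 = 13.
§5 applies: 13 + 2 = 15.
§6 applies: 15 + 2 = 17.
Final offense level: 17.
Criminal history: 13 prior points → Category D (12+).
Level 17 falls in the 17-23 band.
Grid: Level 17-23 × Category D = 55-63 months.

55-63 months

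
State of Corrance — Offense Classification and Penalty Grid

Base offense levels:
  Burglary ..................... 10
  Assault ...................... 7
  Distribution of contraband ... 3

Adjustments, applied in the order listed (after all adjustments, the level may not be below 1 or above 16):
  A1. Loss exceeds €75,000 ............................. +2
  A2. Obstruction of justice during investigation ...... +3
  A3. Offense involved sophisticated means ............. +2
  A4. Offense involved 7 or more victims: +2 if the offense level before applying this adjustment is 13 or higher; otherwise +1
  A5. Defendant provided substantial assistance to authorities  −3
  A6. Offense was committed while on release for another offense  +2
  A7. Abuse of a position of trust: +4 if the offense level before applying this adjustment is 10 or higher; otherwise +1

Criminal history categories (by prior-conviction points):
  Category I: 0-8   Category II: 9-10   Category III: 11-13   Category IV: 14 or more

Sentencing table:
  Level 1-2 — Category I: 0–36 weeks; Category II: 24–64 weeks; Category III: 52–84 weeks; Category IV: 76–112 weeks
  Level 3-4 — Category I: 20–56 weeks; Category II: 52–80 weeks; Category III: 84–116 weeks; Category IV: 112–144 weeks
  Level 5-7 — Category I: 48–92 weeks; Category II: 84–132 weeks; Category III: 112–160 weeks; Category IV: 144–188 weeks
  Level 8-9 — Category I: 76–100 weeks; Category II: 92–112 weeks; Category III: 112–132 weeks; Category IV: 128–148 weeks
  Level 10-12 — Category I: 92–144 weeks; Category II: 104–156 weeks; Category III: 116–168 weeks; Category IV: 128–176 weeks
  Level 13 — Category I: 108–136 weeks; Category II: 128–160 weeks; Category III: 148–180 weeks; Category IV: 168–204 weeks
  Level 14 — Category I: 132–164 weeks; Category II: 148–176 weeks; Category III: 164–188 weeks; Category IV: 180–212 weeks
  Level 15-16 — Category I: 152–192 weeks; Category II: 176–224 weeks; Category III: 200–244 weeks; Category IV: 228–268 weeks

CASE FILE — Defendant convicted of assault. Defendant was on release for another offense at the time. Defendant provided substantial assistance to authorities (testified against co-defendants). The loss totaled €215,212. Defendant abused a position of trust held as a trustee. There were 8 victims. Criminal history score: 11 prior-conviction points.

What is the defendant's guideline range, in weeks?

116-168 weeks

Base offense level for assault: 7.
A1 applies: 7 + 2 = 9.
A4 applies (level before this adjustment is 9 < 13, so +1): 9 + 1 = 10.
A5 applies: 10 − 3 = 7.
A6 applies: 7 + 2 = 9.
A7 applies (level before this adjustment is 9 < 10, so +1): 9 + 1 = 10.
Final offense level: 10.
Criminal history: 11 prior points → Category III (11-13).
Level 10 falls in the 10-12 band.
Grid: Level 10-12 × Category III = 116-168 weeks.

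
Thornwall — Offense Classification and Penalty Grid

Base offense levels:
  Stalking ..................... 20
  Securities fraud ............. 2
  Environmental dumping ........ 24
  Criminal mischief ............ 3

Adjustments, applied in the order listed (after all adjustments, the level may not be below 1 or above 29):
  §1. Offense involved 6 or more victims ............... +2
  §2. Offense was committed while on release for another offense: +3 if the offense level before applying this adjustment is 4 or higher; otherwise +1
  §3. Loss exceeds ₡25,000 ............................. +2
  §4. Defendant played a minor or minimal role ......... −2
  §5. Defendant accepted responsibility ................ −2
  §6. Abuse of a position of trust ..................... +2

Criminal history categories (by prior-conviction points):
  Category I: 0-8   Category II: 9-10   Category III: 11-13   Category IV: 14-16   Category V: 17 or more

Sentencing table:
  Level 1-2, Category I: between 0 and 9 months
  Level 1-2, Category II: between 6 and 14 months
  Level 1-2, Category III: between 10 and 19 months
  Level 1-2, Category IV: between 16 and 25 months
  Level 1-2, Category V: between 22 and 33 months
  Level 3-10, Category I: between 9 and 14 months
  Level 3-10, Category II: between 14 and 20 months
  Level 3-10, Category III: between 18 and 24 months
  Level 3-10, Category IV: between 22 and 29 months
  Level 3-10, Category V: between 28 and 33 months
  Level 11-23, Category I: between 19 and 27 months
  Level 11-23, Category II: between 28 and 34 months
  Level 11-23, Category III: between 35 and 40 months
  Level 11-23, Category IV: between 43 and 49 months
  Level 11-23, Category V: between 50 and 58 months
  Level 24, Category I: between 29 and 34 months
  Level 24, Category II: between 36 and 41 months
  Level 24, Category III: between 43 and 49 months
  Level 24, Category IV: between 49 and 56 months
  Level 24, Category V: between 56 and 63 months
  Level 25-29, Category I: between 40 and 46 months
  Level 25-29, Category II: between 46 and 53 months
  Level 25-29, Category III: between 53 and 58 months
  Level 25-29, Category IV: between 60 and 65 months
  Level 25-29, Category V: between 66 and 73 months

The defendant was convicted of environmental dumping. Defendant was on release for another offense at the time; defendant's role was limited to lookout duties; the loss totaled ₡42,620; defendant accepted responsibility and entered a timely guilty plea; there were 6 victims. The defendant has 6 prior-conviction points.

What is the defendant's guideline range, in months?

40-46 months

Base offense level for environmental dumping: 24.
§1 applies: 24 + 2 = 26.
§2 applies (level before this adjustment is 26 ≥ 4, so +3): 26 + 3 = 29.
§3 applies: 29 + 2 = 31.
§4 applies: 31 − 2 = 29.
§5 applies: 29 − 2 = 27.
Final offense level: 27.
Criminal history: 6 prior points → Category I (0-8).
Level 27 falls in the 25-29 band.
Grid: Level 25-29 × Category I = 40-46 months.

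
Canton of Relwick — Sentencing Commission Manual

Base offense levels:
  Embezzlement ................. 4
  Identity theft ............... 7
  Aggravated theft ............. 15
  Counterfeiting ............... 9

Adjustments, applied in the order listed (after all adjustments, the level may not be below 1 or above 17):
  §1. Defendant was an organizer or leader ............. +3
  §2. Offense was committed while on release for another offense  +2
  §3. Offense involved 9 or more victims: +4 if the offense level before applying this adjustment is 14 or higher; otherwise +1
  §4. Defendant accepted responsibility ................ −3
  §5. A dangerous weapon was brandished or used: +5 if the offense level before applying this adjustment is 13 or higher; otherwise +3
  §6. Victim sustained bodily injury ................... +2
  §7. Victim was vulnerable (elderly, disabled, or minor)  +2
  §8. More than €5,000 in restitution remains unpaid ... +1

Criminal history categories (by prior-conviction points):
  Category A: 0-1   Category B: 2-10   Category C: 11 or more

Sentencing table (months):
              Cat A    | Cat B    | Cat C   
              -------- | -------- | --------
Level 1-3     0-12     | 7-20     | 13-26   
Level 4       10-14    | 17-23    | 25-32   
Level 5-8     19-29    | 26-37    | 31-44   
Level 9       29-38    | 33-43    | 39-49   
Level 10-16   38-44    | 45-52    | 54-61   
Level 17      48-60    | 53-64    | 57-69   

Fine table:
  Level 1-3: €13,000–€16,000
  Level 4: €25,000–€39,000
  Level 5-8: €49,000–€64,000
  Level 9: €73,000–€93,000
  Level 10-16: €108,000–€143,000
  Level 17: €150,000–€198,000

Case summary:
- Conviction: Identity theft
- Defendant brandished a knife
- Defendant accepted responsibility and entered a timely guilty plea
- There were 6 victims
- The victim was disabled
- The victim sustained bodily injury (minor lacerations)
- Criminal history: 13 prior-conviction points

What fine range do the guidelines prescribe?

€108,000–€143,000

Base offense level for identity theft: 7.
§1 does not apply.
§3 does not apply.
§4 applies: 7 − 3 = 4.
§5 applies (level before this adjustment is 4 < 13, so +3): 4 + 3 = 7.
§6 applies: 7 + 2 = 9.
§7 applies: 9 + 2 = 11.
Final offense level: 11.
Level 11 falls in the 10-16 band.
Fine table: Level 10-16 → €108,000–€143,000.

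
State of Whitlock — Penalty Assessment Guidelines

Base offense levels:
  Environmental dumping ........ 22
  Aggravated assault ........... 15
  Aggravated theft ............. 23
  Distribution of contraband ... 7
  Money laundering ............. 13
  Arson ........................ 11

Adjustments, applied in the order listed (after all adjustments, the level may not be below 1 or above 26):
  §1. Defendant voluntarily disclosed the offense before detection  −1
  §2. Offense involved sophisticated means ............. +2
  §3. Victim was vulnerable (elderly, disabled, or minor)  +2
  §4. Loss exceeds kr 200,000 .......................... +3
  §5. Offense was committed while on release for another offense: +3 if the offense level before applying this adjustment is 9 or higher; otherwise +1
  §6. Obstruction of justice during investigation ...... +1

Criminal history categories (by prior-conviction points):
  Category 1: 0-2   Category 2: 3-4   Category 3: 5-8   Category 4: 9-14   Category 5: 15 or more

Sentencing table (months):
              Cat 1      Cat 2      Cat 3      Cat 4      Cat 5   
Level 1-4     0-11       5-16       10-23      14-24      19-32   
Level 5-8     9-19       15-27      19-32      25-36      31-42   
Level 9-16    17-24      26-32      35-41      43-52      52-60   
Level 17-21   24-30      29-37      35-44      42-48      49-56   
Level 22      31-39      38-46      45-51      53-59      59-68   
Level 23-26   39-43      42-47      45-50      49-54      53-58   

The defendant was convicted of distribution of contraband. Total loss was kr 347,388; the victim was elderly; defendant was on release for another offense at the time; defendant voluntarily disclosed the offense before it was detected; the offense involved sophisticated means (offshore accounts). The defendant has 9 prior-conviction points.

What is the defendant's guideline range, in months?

43-52 months

Base offense level for distribution of contraband: 7.
§1 applies: 7 − 1 = 6.
§2 applies: 6 + 2 = 8.
§3 applies: 8 + 2 = 10.
§4 applies: 10 + 3 = 13.
§5 applies (level before this adjustment is 13 ≥ 9, so +3): 13 + 3 = 16.
Final offense level: 16.
Criminal history: 9 prior points → Category 4 (9-14).
Level 16 falls in the 9-16 band.
Grid: Level 9-16 × Category 4 = 43-52 months.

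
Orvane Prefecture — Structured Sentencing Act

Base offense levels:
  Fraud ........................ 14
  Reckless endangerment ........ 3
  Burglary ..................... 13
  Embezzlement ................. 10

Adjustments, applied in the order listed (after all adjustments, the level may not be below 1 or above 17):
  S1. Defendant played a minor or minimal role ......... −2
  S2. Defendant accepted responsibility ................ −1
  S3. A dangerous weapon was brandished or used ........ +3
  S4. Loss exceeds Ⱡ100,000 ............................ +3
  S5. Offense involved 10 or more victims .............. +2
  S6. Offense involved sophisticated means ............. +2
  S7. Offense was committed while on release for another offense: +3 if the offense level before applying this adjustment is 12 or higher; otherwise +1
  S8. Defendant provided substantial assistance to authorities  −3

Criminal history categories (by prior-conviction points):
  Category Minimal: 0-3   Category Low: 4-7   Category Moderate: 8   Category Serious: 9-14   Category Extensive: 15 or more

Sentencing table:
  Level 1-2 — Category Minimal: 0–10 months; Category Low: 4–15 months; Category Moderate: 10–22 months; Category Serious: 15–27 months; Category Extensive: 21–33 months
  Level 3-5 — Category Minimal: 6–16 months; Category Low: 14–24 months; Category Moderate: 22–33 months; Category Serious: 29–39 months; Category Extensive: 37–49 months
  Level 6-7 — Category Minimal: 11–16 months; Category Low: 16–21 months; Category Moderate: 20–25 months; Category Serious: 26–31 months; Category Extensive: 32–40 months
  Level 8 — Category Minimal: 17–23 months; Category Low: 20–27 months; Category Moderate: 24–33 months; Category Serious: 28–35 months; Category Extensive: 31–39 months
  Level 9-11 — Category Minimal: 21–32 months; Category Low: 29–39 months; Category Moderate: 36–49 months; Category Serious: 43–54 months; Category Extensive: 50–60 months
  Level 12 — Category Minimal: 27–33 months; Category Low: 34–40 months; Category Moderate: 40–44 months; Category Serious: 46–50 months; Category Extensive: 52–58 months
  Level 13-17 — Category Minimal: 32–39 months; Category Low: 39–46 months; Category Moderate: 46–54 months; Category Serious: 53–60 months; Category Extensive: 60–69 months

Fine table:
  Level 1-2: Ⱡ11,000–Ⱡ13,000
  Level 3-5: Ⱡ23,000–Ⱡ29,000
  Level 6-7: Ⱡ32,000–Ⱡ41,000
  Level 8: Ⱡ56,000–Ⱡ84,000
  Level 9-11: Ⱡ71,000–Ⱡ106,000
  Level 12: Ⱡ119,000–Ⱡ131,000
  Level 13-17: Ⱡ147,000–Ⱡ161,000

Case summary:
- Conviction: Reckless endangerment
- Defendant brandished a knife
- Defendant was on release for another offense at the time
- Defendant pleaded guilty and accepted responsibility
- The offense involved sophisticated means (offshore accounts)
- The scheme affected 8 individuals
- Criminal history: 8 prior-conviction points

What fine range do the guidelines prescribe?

Ⱡ56,000–Ⱡ84,000

Base offense level for reckless endangerment: 3.
S1 does not apply.
S2 applies: 3 − 1 = 2.
S3 applies: 2 + 3 = 5.
S5 does not apply.
S6 applies: 5 + 2 = 7.
S7 applies (level before this adjustment is 7 < 12, so +1): 7 + 1 = 8.
S8 does not apply.
Final offense level: 8.
Level 8 falls in the 8 band.
Fine table: Level 8 → Ⱡ56,000–Ⱡ84,000.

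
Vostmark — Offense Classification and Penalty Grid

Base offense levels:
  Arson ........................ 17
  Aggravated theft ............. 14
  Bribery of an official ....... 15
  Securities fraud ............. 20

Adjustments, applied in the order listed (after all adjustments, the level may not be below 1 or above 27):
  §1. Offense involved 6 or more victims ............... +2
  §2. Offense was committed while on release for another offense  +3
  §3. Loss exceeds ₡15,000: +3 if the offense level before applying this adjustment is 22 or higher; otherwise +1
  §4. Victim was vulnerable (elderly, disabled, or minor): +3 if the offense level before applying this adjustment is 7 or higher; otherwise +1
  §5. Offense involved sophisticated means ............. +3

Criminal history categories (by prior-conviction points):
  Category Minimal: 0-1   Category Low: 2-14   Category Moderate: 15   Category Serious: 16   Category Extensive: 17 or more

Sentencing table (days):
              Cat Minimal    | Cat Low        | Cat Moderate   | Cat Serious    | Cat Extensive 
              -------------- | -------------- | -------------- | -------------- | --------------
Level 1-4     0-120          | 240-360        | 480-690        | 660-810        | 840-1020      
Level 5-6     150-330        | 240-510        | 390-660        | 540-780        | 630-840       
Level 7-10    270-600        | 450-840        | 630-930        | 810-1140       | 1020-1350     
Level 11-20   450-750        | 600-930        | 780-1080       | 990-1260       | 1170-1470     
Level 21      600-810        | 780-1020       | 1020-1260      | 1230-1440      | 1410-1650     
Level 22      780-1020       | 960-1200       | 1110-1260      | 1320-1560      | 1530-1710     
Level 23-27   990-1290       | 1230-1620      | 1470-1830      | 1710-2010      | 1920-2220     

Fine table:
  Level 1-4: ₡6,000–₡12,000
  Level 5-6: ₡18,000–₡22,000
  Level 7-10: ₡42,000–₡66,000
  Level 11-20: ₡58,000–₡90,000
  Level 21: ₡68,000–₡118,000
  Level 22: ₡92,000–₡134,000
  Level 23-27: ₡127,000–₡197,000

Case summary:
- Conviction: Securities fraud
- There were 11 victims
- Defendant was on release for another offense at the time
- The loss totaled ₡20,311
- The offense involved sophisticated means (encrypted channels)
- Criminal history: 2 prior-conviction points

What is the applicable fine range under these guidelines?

Base offense level for securities fraud: 20.
§1 applies: 20 + 2 = 22.
§2 applies: 22 + 3 = 25.
§3 applies (level before this adjustment is 25 ≥ 22, so +3): 25 + 3 = 28.
§4 does not apply.
§5 applies: 28 + 3 = 31.
Level 31 exceeds the maximum of 27; capped at 27.
Final offense level: 27.
Level 27 falls in the 23-27 band.
Fine table: Level 23-27 → ₡127,000–₡197,000.

₡127,000–₡197,000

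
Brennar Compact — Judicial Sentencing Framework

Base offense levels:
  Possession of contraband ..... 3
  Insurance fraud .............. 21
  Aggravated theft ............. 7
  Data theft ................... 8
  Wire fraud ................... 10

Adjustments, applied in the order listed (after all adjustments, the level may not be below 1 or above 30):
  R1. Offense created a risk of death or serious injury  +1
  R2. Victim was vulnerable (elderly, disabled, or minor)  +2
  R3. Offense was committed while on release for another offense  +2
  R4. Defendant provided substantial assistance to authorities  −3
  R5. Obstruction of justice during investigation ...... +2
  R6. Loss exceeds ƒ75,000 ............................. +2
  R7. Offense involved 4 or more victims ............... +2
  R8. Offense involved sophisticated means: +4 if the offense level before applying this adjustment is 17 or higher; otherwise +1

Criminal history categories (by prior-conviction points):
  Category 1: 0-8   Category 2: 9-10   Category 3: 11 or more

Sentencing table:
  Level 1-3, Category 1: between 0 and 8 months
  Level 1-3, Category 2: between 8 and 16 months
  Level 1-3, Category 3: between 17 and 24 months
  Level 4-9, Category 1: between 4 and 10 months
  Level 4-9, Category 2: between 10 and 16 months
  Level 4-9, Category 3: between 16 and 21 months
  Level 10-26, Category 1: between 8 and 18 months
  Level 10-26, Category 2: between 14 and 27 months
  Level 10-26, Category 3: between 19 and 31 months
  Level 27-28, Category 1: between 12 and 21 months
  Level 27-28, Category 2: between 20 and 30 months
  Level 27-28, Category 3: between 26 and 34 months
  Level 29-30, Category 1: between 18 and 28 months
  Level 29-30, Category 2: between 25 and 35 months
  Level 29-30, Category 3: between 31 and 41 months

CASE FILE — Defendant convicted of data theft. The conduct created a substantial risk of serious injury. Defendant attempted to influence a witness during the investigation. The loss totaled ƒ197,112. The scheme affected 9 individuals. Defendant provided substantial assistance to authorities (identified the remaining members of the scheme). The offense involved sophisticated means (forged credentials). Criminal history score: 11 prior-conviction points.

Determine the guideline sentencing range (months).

Base offense level for data theft: 8.
R1 applies: 8 + 1 = 9.
R3 does not apply.
R4 applies: 9 − 3 = 6.
R5 applies: 6 + 2 = 8.
R6 applies: 8 + 2 = 10.
R7 applies: 10 + 2 = 12.
R8 applies (level before this adjustment is 12 < 17, so +1): 12 + 1 = 13.
Final offense level: 13.
Criminal history: 11 prior points → Category 3 (11+).
Level 13 falls in the 10-26 band.
Grid: Level 10-26 × Category 3 = 19-31 months.

19-31 months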